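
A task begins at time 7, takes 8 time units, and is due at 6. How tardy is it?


Completion = start + processing = 7 + 8 = 15
Tardiness = max(0, C - d) = max(0, 15 - 6)
= max(0, 9)
= 9


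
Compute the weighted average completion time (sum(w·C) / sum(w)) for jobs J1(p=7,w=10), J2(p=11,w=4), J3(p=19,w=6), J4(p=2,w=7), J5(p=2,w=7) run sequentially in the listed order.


Completion times:
  J1: C=7, w×C=10×7=70
  J2: C=18, w×C=4×18=72
  J3: C=37, w×C=6×37=222
  J4: C=39, w×C=7×39=273
  J5: C=41, w×C=7×41=287
Sum w×C = 924
Sum w = 34
Weighted avg = 924/34
= 27.18


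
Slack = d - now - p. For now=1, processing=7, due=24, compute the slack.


Slack = due - current_time - processing
= 24 - 1 - 7
= 16


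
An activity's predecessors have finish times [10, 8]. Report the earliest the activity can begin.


ES = max of all predecessor completion times
Predecessors: [10, 8]
ES = max(10, 8)
= 10


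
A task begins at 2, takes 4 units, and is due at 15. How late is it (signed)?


Completion = 2 + 4 = 6
Lateness = C - d = 6 - 15
= -9


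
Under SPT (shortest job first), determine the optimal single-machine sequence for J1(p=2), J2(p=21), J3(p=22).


SPT: sort by shortest processing time
  J1: p=2
  J2: p=21
  J3: p=22
Order: J1 → J2 → J3


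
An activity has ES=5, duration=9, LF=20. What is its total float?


EF = ES + duration = 5 + 9 = 14
LS = LF - duration = 20 - 9 = 11
Total Float = LF - EF = 20 - 14
(or LS - ES = 11 - 5)
= 6


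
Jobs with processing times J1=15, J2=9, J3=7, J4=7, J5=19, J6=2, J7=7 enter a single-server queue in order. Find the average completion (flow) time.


Completion times:
  J1: completes at 15
  J2: completes at 24
  J3: completes at 31
  J4: completes at 38
  J5: completes at 57
  J6: completes at 59
  J7: completes at 66
Sum = 290
Average = 290/7
= 41.43


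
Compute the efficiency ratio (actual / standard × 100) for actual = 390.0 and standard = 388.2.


Efficiency = (actual / standard) × 100
= (390.0 / 388.2) × 100
= 100.5%


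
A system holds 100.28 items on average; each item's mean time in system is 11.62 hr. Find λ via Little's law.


Little's law: L = λW → λ = L / W
= 100.28 / 11.62
= 8.63 per hour


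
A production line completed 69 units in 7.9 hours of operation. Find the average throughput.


Throughput = units / time
= 69 / 7.9
= 8.7 units/hour


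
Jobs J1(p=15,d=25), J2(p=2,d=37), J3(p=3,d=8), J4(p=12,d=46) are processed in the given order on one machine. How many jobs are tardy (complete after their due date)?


Completion vs due date:
  J1: C=15, d=25 → on time
  J2: C=17, d=37 → on time
  J3: C=20, d=8 → TARDY
  J4: C=32, d=46 → on time
Tardy jobs: J3
Count = 1


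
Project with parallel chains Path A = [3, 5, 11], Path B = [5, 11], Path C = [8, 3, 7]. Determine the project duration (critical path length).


Path A: 3 + 5 + 11 = 19
Path B: 5 + 11 = 16
Path C: 8 + 3 + 7 = 18
Critical path = longest = max(19, 16, 18)
= 19 (Path A)


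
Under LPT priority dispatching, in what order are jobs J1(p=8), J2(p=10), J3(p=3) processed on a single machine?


LPT: sort by longest processing time first
  J2: p=10
  J1: p=8
  J3: p=3
Order: J2 → J1 → J3


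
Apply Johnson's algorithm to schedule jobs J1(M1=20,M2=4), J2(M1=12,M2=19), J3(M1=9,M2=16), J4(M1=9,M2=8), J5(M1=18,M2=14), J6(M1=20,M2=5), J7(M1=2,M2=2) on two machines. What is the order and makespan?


Johnson's rule:
Group 1 (M1≤M2, sort by M1): ['J7', 'J3', 'J2']
Group 2 (M1>M2, sort desc M2): ['J5', 'J4', 'J6', 'J1']
Sequence: J7 → J3 → J2 → J5 → J4 → J6 → J1
Makespan calculation:
  J7: M1 done=2, M2 done=4
  J3: M1 done=11, M2 done=27
  J2: M1 done=23, M2 done=46
  J5: M1 done=41, M2 done=60
  J4: M1 done=50, M2 done=68
  J6: M1 done=70, M2 done=75
  J1: M1 done=90, M2 done=94
= Sequence: J7 → J3 → J2 → J5 → J4 → J6 → J1, Makespan: 94


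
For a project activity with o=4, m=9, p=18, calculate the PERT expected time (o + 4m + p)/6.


te = (o + 4m + p) / 6
= (4 + 4×9 + 18) / 6
= (4 + 36 + 18) / 6
= 58 / 6
= 9.67


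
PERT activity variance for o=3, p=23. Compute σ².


σ² = ((p - o) / 6)² = (p - o)² / 36
= (23 - 3)² / 36
= 20² / 36
= 400 / 36
= 11.1111


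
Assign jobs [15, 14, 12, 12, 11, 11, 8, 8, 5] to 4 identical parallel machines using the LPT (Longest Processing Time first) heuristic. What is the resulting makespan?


Jobs (LPT sorted): [15, 14, 12, 12, 11, 11, 8, 8, 5]
Machines: 4
  J=15 → Machine 1 (load: 0+15=15)
  J=14 → Machine 2 (load: 0+14=14)
  J=12 → Machine 3 (load: 0+12=12)
  J=12 → Machine 4 (load: 0+12=12)
  J=11 → Machine 3 (load: 12+11=23)
  J=11 → Machine 4 (load: 12+11=23)
  J=8 → Machine 2 (load: 14+8=22)
  J=8 → Machine 1 (load: 15+8=23)
  J=5 → Machine 2 (load: 22+5=27)
Machine loads: [23, 27, 23, 23]
Makespan = max = 27 time units


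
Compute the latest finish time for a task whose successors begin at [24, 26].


LF = min of all successor start times
Successors start at: [24, 26]
LF = min(24, 26)
= 24


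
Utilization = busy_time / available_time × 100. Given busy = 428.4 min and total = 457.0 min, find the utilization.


Utilization = busy / total × 100
= 428.4 / 457.0 × 100
= 93.7%


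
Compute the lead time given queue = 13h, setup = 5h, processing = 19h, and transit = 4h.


Lead time = queue + setup + processing + transit
= 13 + 5 + 19 + 4
= 41 hours


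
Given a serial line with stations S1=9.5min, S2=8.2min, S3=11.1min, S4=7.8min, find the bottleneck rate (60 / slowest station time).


Bottleneck = longest station time
Station times: [9.5, 8.2, 11.1, 7.8]
Max = 11.1 min
Rate = 60 / 11.1
= 5.41 units/hour (bottleneck: 11.1min)


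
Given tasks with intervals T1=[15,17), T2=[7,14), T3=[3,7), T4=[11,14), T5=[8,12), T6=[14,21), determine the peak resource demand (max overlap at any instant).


Check each time point for overlaps:
  t=11: 3 tasks active (T2, T4, T5)
Max concurrent = 3


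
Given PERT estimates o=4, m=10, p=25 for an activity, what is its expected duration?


te = (o + 4m + p) / 6
= (4 + 4×10 + 25) / 6
= (4 + 40 + 25) / 6
= 69 / 6
= 11.50


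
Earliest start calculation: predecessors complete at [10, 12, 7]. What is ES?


ES = max of all predecessor completion times
Predecessors: [10, 12, 7]
ES = max(10, 12, 7)
= 12


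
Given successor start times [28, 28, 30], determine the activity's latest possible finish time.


LF = min of all successor start times
Successors start at: [28, 28, 30]
LF = min(28, 28, 30)
= 28


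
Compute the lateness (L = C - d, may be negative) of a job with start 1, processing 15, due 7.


Completion = 1 + 15 = 16
Lateness = C - d = 16 - 7
= 9


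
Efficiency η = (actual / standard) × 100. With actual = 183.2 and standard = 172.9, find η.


Efficiency = (actual / standard) × 100
= (183.2 / 172.9) × 100
= 106.0%


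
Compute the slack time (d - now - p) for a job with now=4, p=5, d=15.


Slack = due - current_time - processing
= 15 - 4 - 5
= 6


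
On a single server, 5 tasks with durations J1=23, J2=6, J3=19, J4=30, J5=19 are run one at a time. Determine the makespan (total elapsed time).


Sequential makespan: sum all processing times
= 23 + 6 + 19 + 30 + 19
= 97 time units


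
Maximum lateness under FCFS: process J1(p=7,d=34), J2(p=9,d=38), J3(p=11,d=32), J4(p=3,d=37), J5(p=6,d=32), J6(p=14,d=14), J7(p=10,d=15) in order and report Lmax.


Lateness per job (L = C - d):
  J1: C=7, d=34, L=-27
  J2: C=16, d=38, L=-22
  J3: C=27, d=32, L=-5
  J4: C=30, d=37, L=-7
  J5: C=36, d=32, L=4
  J6: C=50, d=14, L=36
  J7: C=60, d=15, L=45
Lmax = max(-27, -22, -5, -7, 4, 36, 45)
= 45


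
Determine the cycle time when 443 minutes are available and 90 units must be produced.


Cycle time = available time / demand
= 443 / 90
= 4.92 min/unit


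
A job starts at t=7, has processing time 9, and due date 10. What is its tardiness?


Completion = start + processing = 7 + 9 = 16
Tardiness = max(0, C - d) = max(0, 16 - 10)
= max(0, 6)
= 6


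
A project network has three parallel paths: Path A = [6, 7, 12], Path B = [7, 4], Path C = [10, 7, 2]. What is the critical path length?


Path A: 6 + 7 + 12 = 25
Path B: 7 + 4 = 11
Path C: 10 + 7 + 2 = 19
Critical path = longest = max(25, 11, 19)
= 25 (Path A)


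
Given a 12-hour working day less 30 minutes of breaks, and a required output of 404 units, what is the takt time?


Available = 12×60 - 30 = 690 min
Takt time = 690 / 404
= 1.71 min/unit


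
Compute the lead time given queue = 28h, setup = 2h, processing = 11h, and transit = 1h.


Lead time = queue + setup + processing + transit
= 28 + 2 + 11 + 1
= 42 hours


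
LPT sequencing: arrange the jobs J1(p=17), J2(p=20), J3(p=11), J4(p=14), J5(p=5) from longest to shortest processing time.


LPT: sort by longest processing time first
  J2: p=20
  J1: p=17
  J4: p=14
  J3: p=11
  J5: p=5
Order: J2 → J1 → J4 → J3 → J5


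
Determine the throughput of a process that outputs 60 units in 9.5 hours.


Throughput = units / time
= 60 / 9.5
= 6.3 units/hour


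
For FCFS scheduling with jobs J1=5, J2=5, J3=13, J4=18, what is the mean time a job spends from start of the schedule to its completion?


Completion times:
  J1: completes at 5
  J2: completes at 10
  J3: completes at 23
  J4: completes at 41
Sum = 79
Average = 79/4
= 19.75


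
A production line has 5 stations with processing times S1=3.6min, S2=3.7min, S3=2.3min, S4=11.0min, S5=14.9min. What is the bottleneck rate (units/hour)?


Bottleneck = longest station time
Station times: [3.6, 3.7, 2.3, 11.0, 14.9]
Max = 14.9 min
Rate = 60 / 14.9
= 4.03 units/hour (bottleneck: 14.9min)


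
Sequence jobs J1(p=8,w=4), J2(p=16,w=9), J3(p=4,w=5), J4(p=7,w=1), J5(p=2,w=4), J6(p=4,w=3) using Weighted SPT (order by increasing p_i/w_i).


WSPT (Smith's rule): sort by p/w ascending
  J5: p/w = 2/4 = 0.500
  J3: p/w = 4/5 = 0.800
  J6: p/w = 4/3 = 1.333
  J2: p/w = 16/9 = 1.778
  J1: p/w = 8/4 = 2.000
  J4: p/w = 7/1 = 7.000
Order: J5 → J3 → J6 → J2 → J1 → J4


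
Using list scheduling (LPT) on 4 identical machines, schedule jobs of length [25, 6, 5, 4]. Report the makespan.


Jobs (LPT sorted): [25, 6, 5, 4]
Machines: 4
  J=25 → Machine 1 (load: 0+25=25)
  J=6 → Machine 2 (load: 0+6=6)
  J=5 → Machine 3 (load: 0+5=5)
  J=4 → Machine 4 (load: 0+4=4)
Machine loads: [25, 6, 5, 4]
Makespan = max = 25 time units


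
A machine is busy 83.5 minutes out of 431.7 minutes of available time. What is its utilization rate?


Utilization = busy / total × 100
= 83.5 / 431.7 × 100
= 19.3%


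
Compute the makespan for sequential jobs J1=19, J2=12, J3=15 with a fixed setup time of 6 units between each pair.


Makespan = Σ processing + (n-1) × setup
= (19 + 12 + 15) + (3-1)×6
= 46 + 12
= 58 time units


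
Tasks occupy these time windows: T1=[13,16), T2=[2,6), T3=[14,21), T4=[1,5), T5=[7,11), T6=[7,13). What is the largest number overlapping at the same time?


Check each time point for overlaps:
  t=2: 2 tasks active (T2, T4)
Max concurrent = 2


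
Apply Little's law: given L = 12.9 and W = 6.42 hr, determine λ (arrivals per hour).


Little's law: L = λW → λ = L / W
= 12.9 / 6.42
= 2.01 per hour


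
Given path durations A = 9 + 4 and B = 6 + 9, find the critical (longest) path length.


Path A: 9 + 4 = 13
Path B: 6 + 9 = 15
Critical path = longest = max(13, 15)
= 15 (Path B)


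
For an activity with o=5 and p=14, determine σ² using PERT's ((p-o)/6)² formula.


σ² = ((p - o) / 6)² = (p - o)² / 36
= (14 - 5)² / 36
= 9² / 36
= 81 / 36
= 2.2500


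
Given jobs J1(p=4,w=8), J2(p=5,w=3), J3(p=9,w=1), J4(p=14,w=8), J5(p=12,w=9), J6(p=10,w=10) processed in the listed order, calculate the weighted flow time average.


Completion times:
  J1: C=4, w×C=8×4=32
  J2: C=9, w×C=3×9=27
  J3: C=18, w×C=1×18=18
  J4: C=32, w×C=8×32=256
  J5: C=44, w×C=9×44=396
  J6: C=54, w×C=10×54=540
Sum w×C = 1269
Sum w = 39
Weighted avg = 1269/39
= 32.54


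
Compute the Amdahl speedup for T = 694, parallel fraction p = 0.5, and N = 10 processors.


Amdahl's law: T_p = T × ((1-p) + p/N)
= 694 × ((1-0.5) + 0.5/10)
= 694 × (0.50 + 0.0500)
= 694 × 0.5500
= 381.70
Speedup = 694/381.70
= 1.82×


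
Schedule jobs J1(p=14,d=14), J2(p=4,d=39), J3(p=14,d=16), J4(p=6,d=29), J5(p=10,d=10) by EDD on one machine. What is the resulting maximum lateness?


EDD order: J5 → J1 → J3 → J4 → J2
Completion and lateness:
  J5: C=10, d=10, L=10-10=0
  J1: C=24, d=14, L=24-14=10
  J3: C=38, d=16, L=38-16=22
  J4: C=44, d=29, L=44-29=15
  J2: C=48, d=39, L=48-39=9
Lmax = max(0, 10, 22, 15, 9)
= 22


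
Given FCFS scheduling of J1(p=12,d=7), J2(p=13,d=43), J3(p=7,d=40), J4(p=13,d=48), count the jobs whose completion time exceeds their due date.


Completion vs due date:
  J1: C=12, d=7 → TARDY
  J2: C=25, d=43 → on time
  J3: C=32, d=40 → on time
  J4: C=45, d=48 → on time
Tardy jobs: J1
Count = 1


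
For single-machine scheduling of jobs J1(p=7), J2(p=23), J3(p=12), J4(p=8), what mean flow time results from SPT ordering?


SPT order: J1 → J4 → J3 → J2
Completion times:
  J1: C=7
  J4: C=15
  J3: C=27
  J2: C=50
Sum = 99, n = 4
Mean flow = 99/4
= 24.75


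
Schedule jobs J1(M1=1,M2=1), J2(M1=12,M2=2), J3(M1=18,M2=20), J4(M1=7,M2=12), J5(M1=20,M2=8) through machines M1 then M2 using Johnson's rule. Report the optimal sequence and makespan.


Johnson's rule:
Group 1 (M1≤M2, sort by M1): ['J1', 'J4', 'J3']
Group 2 (M1>M2, sort desc M2): ['J5', 'J2']
Sequence: J1 → J4 → J3 → J5 → J2
Makespan calculation:
  J1: M1 done=1, M2 done=2
  J4: M1 done=8, M2 done=20
  J3: M1 done=26, M2 done=46
  J5: M1 done=46, M2 done=54
  J2: M1 done=58, M2 done=60
= Sequence: J1 → J4 → J3 → J5 → J2, Makespan: 60


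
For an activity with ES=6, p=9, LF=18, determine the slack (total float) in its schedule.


EF = ES + duration = 6 + 9 = 15
LS = LF - duration = 18 - 9 = 9
Total Float = LF - EF = 18 - 15
(or LS - ES = 9 - 6)
= 3


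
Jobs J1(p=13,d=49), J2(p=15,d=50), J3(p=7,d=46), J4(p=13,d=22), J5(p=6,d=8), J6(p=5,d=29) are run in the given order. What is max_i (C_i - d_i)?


Lateness per job (L = C - d):
  J1: C=13, d=49, L=-36
  J2: C=28, d=50, L=-22
  J3: C=35, d=46, L=-11
  J4: C=48, d=22, L=26
  J5: C=54, d=8, L=46
  J6: C=59, d=29, L=30
Lmax = max(-36, -22, -11, 26, 46, 30)
= 46


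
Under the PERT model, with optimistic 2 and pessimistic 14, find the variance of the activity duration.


σ² = ((p - o) / 6)² = (p - o)² / 36
= (14 - 2)² / 36
= 12² / 36
= 144 / 36
= 4.0000


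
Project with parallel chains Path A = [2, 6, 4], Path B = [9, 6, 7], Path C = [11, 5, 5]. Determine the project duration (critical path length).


Path A: 2 + 6 + 4 = 12
Path B: 9 + 6 + 7 = 22
Path C: 11 + 5 + 5 = 21
Critical path = longest = max(12, 22, 21)
= 22 (Path B)


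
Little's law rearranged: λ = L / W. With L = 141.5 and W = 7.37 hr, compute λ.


Little's law: L = λW → λ = L / W
= 141.5 / 7.37
= 19.20 per hour


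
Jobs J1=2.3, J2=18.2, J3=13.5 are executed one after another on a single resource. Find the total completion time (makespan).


Sequential makespan: sum all processing times
= 2.3 + 18.2 + 13.5
= 34.0 time units


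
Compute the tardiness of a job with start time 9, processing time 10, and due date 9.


Completion = start + processing = 9 + 10 = 19
Tardiness = max(0, C - d) = max(0, 19 - 9)
= max(0, 10)
= 10


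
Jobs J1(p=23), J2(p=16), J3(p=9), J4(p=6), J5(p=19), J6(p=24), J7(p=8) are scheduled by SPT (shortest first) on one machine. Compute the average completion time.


SPT order: J4 → J7 → J3 → J2 → J5 → J1 → J6
Completion times:
  J4: C=6
  J7: C=14
  J3: C=23
  J2: C=39
  J5: C=58
  J1: C=81
  J6: C=105
Sum = 326, n = 7
Mean flow = 326/7
= 46.57


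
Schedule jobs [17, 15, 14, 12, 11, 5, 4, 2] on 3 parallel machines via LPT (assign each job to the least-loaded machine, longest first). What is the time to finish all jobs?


Jobs (LPT sorted): [17, 15, 14, 12, 11, 5, 4, 2]
Machines: 3
  J=17 → Machine 1 (load: 0+17=17)
  J=15 → Machine 2 (load: 0+15=15)
  J=14 → Machine 3 (load: 0+14=14)
  J=12 → Machine 3 (load: 14+12=26)
  J=11 → Machine 2 (load: 15+11=26)
  J=5 → Machine 1 (load: 17+5=22)
  J=4 → Machine 1 (load: 22+4=26)
  J=2 → Machine 1 (load: 26+2=28)
Machine loads: [28, 26, 26]
Makespan = max = 28 time units


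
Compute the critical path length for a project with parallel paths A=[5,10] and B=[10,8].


Path A: 5 + 10 = 15
Path B: 10 + 8 = 18
Critical path = longest = max(15, 18)
= 18 (Path B)


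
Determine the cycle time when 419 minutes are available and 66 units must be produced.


Cycle time = available time / demand
= 419 / 66
= 6.35 min/unit


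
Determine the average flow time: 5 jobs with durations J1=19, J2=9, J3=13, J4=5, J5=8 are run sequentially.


Completion times:
  J1: completes at 19
  J2: completes at 28
  J3: completes at 41
  J4: completes at 46
  J5: completes at 54
Sum = 188
Average = 188/5
= 37.60


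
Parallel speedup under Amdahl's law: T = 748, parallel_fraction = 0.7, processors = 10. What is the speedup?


Amdahl's law: T_p = T × ((1-p) + p/N)
= 748 × ((1-0.7) + 0.7/10)
= 748 × (0.30 + 0.0700)
= 748 × 0.3700
= 276.76
Speedup = 748/276.76
= 2.70×


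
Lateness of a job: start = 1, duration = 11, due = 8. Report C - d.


Completion = 1 + 11 = 12
Lateness = C - d = 12 - 8
= 4


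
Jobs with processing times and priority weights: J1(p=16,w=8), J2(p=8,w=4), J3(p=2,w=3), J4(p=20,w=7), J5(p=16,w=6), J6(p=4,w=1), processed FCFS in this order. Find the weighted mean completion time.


Completion times:
  J1: C=16, w×C=8×16=128
  J2: C=24, w×C=4×24=96
  J3: C=26, w×C=3×26=78
  J4: C=46, w×C=7×46=322
  J5: C=62, w×C=6×62=372
  J6: C=66, w×C=1×66=66
Sum w×C = 1062
Sum w = 29
Weighted avg = 1062/29
= 36.62


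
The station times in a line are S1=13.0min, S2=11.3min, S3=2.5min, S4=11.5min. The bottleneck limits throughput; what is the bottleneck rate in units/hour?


Bottleneck = longest station time
Station times: [13.0, 11.3, 2.5, 11.5]
Max = 13.0 min
Rate = 60 / 13.0
= 4.62 units/hour (bottleneck: 13.0min)


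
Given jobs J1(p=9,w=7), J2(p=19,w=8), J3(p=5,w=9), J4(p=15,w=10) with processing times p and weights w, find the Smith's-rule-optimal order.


WSPT (Smith's rule): sort by p/w ascending
  J3: p/w = 5/9 = 0.556
  J1: p/w = 9/7 = 1.286
  J4: p/w = 15/10 = 1.500
  J2: p/w = 19/8 = 2.375
Order: J3 → J1 → J4 → J2


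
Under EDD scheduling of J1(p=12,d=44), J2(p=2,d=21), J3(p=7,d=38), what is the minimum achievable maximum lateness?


EDD order: J2 → J3 → J1
Completion and lateness:
  J2: C=2, d=21, L=2-21=-19
  J3: C=9, d=38, L=9-38=-29
  J1: C=21, d=44, L=21-44=-23
Lmax = max(-19, -29, -23)
= -19


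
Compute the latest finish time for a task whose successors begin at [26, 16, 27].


LF = min of all successor start times
Successors start at: [26, 16, 27]
LF = min(26, 16, 27)
= 16


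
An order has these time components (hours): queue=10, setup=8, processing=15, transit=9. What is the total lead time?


Lead time = queue + setup + processing + transit
= 10 + 8 + 15 + 9
= 42 hours


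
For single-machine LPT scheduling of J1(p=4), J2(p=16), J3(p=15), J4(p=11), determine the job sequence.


LPT: sort by longest processing time first
  J2: p=16
  J3: p=15
  J4: p=11
  J1: p=4
Order: J2 → J3 → J4 → J1


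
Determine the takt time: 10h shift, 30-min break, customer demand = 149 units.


Available = 10×60 - 30 = 570 min
Takt time = 570 / 149
= 3.83 min/unit


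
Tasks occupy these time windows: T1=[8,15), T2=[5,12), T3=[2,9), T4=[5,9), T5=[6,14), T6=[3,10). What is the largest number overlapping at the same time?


Check each time point for overlaps:
  t=8: 6 tasks active (T1, T2, T3, T4, T5, T6)
Max concurrent = 6


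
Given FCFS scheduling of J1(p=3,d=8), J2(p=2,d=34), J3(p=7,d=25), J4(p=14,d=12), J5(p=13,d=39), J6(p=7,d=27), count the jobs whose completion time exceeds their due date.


Completion vs due date:
  J1: C=3, d=8 → on time
  J2: C=5, d=34 → on time
  J3: C=12, d=25 → on time
  J4: C=26, d=12 → TARDY
  J5: C=39, d=39 → on time
  J6: C=46, d=27 → TARDY
Tardy jobs: J4, J6
Count = 2


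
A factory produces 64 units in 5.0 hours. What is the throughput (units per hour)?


Throughput = units / time
= 64 / 5.0
= 12.8 units/hour


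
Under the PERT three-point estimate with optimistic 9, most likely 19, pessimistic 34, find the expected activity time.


te = (o + 4m + p) / 6
= (9 + 4×19 + 34) / 6
= (9 + 76 + 34) / 6
= 119 / 6
= 19.83


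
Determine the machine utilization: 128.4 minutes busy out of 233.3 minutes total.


Utilization = busy / total × 100
= 128.4 / 233.3 × 100
= 55.0%


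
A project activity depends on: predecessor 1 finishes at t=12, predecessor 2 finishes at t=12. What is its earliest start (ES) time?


ES = max of all predecessor completion times
Predecessors: [12, 12]
ES = max(12, 12)
= 12


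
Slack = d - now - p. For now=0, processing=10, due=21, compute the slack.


Slack = due - current_time - processing
= 21 - 0 - 10
= 11


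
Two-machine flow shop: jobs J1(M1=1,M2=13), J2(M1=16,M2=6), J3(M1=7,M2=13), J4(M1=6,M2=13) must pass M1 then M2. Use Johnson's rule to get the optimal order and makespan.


Johnson's rule:
Group 1 (M1≤M2, sort by M1): ['J1', 'J4', 'J3']
Group 2 (M1>M2, sort desc M2): ['J2']
Sequence: J1 → J4 → J3 → J2
Makespan calculation:
  J1: M1 done=1, M2 done=14
  J4: M1 done=7, M2 done=27
  J3: M1 done=14, M2 done=40
  J2: M1 done=30, M2 done=46
= Sequence: J1 → J4 → J3 → J2, Makespan: 46


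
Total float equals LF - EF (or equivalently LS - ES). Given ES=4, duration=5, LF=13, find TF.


EF = ES + duration = 4 + 5 = 9
LS = LF - duration = 13 - 5 = 8
Total Float = LF - EF = 13 - 9
(or LS - ES = 8 - 4)
= 4


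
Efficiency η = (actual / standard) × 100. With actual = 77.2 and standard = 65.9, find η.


Efficiency = (actual / standard) × 100
= (77.2 / 65.9) × 100
= 117.1%


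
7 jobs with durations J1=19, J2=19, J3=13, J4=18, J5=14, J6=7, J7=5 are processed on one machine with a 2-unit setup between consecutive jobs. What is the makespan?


Makespan = Σ processing + (n-1) × setup
= (19 + 19 + 13 + 18 + 14 + 7 + 5) + (7-1)×2
= 95 + 12
= 107 time units


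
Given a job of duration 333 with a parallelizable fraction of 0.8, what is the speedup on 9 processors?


Amdahl's law: T_p = T × ((1-p) + p/N)
= 333 × ((1-0.8) + 0.8/9)
= 333 × (0.20 + 0.0889)
= 333 × 0.2889
= 96.20
Speedup = 333/96.20
= 3.46×


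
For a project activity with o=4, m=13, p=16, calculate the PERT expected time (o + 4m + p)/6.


te = (o + 4m + p) / 6
= (4 + 4×13 + 16) / 6
= (4 + 52 + 16) / 6
= 72 / 6
= 12.00


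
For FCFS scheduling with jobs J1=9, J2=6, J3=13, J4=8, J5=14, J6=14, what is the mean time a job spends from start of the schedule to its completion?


Completion times:
  J1: completes at 9
  J2: completes at 15
  J3: completes at 28
  J4: completes at 36
  J5: completes at 50
  J6: completes at 64
Sum = 202
Average = 202/6
= 33.67


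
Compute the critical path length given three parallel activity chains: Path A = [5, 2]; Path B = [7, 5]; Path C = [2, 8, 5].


Path A: 5 + 2 = 7
Path B: 7 + 5 = 12
Path C: 2 + 8 + 5 = 15
Critical path = longest = max(7, 12, 15)
= 15 (Path C)


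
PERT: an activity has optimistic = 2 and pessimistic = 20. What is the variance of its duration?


σ² = ((p - o) / 6)² = (p - o)² / 36
= (20 - 2)² / 36
= 18² / 36
= 324 / 36
= 9.0000


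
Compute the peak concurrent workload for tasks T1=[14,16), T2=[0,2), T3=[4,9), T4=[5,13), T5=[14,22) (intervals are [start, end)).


Check each time point for overlaps:
  t=5: 2 tasks active (T3, T4)
Max concurrent = 2


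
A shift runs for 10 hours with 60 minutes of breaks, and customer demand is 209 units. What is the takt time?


Available = 10×60 - 60 = 540 min
Takt time = 540 / 209
= 2.58 min/unit


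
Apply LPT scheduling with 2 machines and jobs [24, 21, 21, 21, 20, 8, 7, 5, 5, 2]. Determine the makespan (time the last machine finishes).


Jobs (LPT sorted): [24, 21, 21, 21, 20, 8, 7, 5, 5, 2]
Machines: 2
  J=24 → Machine 1 (load: 0+24=24)
  J=21 → Machine 2 (load: 0+21=21)
  J=21 → Machine 2 (load: 21+21=42)
  J=21 → Machine 1 (load: 24+21=45)
  J=20 → Machine 2 (load: 42+20=62)
  J=8 → Machine 1 (load: 45+8=53)
  J=7 → Machine 1 (load: 53+7=60)
  J=5 → Machine 1 (load: 60+5=65)
  J=5 → Machine 2 (load: 62+5=67)
  J=2 → Machine 1 (load: 65+2=67)
Machine loads: [67, 67]
Makespan = max = 67 time units


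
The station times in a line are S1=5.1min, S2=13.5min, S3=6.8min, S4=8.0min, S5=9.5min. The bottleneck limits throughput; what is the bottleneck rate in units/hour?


Bottleneck = longest station time
Station times: [5.1, 13.5, 6.8, 8.0, 9.5]
Max = 13.5 min
Rate = 60 / 13.5
= 4.44 units/hour (bottleneck: 13.5min)


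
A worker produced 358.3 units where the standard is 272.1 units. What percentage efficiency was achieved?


Efficiency = (actual / standard) × 100
= (358.3 / 272.1) × 100
= 131.7%


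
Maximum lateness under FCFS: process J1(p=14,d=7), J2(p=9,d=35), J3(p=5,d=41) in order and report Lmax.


Lateness per job (L = C - d):
  J1: C=14, d=7, L=7
  J2: C=23, d=35, L=-12
  J3: C=28, d=41, L=-13
Lmax = max(7, -12, -13)
= 7


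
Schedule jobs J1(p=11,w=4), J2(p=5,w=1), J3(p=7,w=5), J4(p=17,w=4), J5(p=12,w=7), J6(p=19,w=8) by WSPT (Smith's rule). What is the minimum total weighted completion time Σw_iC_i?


WSPT order (by p/w): J3 → J5 → J6 → J1 → J4 → J2
  J3: C=7, w·C=5×7=35
  J5: C=19, w·C=7×19=133
  J6: C=38, w·C=8×38=304
  J1: C=49, w·C=4×49=196
  J4: C=66, w·C=4×66=264
  J2: C=71, w·C=1×71=71
Σ w·C = 1003
= 1003


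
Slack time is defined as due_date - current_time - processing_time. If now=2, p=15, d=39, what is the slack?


Slack = due - current_time - processing
= 39 - 2 - 15
= 22


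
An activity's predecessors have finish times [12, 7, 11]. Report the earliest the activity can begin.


ES = max of all predecessor completion times
Predecessors: [12, 7, 11]
ES = max(12, 7, 11)
= 12


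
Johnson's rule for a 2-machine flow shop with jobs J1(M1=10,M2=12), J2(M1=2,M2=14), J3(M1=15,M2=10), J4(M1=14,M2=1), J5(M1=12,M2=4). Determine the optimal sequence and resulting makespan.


Johnson's rule:
Group 1 (M1≤M2, sort by M1): ['J2', 'J1']
Group 2 (M1>M2, sort desc M2): ['J3', 'J5', 'J4']
Sequence: J2 → J1 → J3 → J5 → J4
Makespan calculation:
  J2: M1 done=2, M2 done=16
  J1: M1 done=12, M2 done=28
  J3: M1 done=27, M2 done=38
  J5: M1 done=39, M2 done=43
  J4: M1 done=53, M2 done=54
= Sequence: J2 → J1 → J3 → J5 → J4, Makespan: 54


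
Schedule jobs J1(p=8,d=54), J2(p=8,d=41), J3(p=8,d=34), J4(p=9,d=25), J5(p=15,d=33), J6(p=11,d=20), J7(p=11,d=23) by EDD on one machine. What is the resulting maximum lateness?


EDD order: J6 → J7 → J4 → J5 → J3 → J2 → J1
Completion and lateness:
  J6: C=11, d=20, L=11-20=-9
  J7: C=22, d=23, L=22-23=-1
  J4: C=31, d=25, L=31-25=6
  J5: C=46, d=33, L=46-33=13
  J3: C=54, d=34, L=54-34=20
  J2: C=62, d=41, L=62-41=21
  J1: C=70, d=54, L=70-54=16
Lmax = max(-9, -1, 6, 13, 20, 21, 16)
= 21


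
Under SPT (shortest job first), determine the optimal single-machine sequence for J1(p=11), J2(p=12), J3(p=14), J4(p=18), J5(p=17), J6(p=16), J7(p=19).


SPT: sort by shortest processing time
  J1: p=11
  J2: p=12
  J3: p=14
  J6: p=16
  J5: p=17
  J4: p=18
  J7: p=19
Order: J1 → J2 → J3 → J6 → J5 → J4 → J7


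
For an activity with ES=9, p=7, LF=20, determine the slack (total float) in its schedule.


EF = ES + duration = 9 + 7 = 16
LS = LF - duration = 20 - 7 = 13
Total Float = LF - EF = 20 - 16
(or LS - ES = 13 - 9)
= 4


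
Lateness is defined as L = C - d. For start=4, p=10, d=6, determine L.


Completion = 4 + 10 = 14
Lateness = C - d = 14 - 6
= 8


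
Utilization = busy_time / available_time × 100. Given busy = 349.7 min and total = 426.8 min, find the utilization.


Utilization = busy / total × 100
= 349.7 / 426.8 × 100
= 81.9%


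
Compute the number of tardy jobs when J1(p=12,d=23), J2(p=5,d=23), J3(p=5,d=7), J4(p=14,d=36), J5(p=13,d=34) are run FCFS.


Completion vs due date:
  J1: C=12, d=23 → on time
  J2: C=17, d=23 → on time
  J3: C=22, d=7 → TARDY
  J4: C=36, d=36 → on time
  J5: C=49, d=34 → TARDY
Tardy jobs: J3, J5
Count = 2


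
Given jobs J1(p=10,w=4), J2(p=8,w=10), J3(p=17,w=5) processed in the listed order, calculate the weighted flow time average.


Completion times:
  J1: C=10, w×C=4×10=40
  J2: C=18, w×C=10×18=180
  J3: C=35, w×C=5×35=175
Sum w×C = 395
Sum w = 19
Weighted avg = 395/19
= 20.79


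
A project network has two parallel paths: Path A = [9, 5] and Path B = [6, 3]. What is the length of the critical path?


Path A: 9 + 5 = 14
Path B: 6 + 3 = 9
Critical path = longest = max(14, 9)
= 14 (Path A)


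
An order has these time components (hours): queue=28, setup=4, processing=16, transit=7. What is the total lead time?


Lead time = queue + setup + processing + transit
= 28 + 4 + 16 + 7
= 55 hours


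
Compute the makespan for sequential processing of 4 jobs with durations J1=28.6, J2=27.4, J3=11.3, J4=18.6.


Sequential makespan: sum all processing times
= 28.6 + 27.4 + 11.3 + 18.6
= 85.9 time units


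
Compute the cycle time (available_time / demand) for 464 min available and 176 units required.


Cycle time = available time / demand
= 464 / 176
= 2.64 min/unit


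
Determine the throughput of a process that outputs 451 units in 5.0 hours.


Throughput = units / time
= 451 / 5.0
= 90.2 units/hour


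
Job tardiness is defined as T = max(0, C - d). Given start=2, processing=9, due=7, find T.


Completion = start + processing = 2 + 9 = 11
Tardiness = max(0, C - d) = max(0, 11 - 7)
= max(0, 4)
= 4


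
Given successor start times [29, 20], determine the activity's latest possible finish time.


LF = min of all successor start times
Successors start at: [29, 20]
LF = min(29, 20)
= 20


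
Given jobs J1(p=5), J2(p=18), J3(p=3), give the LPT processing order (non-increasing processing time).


LPT: sort by longest processing time first
  J2: p=18
  J1: p=5
  J3: p=3
Order: J2 → J1 → J3


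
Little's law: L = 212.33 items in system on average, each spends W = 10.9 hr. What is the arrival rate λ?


Little's law: L = λW → λ = L / W
= 212.33 / 10.9
= 19.48 per hour


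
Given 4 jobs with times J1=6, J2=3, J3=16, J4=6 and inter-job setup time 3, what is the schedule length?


Makespan = Σ processing + (n-1) × setup
= (6 + 3 + 16 + 6) + (4-1)×3
= 31 + 9
= 40 time units


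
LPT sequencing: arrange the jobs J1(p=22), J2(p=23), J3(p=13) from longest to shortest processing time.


LPT: sort by longest processing time first
  J2: p=23
  J1: p=22
  J3: p=13
Order: J2 → J1 → J3


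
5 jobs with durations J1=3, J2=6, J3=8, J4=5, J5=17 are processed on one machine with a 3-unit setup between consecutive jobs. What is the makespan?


Makespan = Σ processing + (n-1) × setup
= (3 + 6 + 8 + 5 + 17) + (5-1)×3
= 39 + 12
= 51 time units


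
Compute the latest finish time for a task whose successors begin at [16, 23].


LF = min of all successor start times
Successors start at: [16, 23]
LF = min(16, 23)
= 16


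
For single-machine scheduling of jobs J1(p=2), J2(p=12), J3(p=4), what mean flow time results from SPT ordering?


SPT order: J1 → J3 → J2
Completion times:
  J1: C=2
  J3: C=6
  J2: C=18
Sum = 26, n = 3
Mean flow = 26/3
= 8.67


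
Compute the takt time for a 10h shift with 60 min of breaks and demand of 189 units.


Available = 10×60 - 60 = 540 min
Takt time = 540 / 189
= 2.86 min/unit


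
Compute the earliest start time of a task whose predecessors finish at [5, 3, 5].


ES = max of all predecessor completion times
Predecessors: [5, 3, 5]
ES = max(5, 3, 5)
= 5


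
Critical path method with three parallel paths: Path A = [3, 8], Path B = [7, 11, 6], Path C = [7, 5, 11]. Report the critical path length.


Path A: 3 + 8 = 11
Path B: 7 + 11 + 6 = 24
Path C: 7 + 5 + 11 = 23
Critical path = longest = max(11, 24, 23)
= 24 (Path B)


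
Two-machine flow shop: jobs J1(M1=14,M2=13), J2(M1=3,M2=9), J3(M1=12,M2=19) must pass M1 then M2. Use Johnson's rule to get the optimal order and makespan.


Johnson's rule:
Group 1 (M1≤M2, sort by M1): ['J2', 'J3']
Group 2 (M1>M2, sort desc M2): ['J1']
Sequence: J2 → J3 → J1
Makespan calculation:
  J2: M1 done=3, M2 done=12
  J3: M1 done=15, M2 done=34
  J1: M1 done=29, M2 done=47
= Sequence: J2 → J3 → J1, Makespan: 47


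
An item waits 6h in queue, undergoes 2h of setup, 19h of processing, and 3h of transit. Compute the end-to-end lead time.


Lead time = queue + setup + processing + transit
= 6 + 2 + 19 + 3
= 30 hours


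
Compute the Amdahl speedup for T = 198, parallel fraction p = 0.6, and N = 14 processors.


Amdahl's law: T_p = T × ((1-p) + p/N)
= 198 × ((1-0.6) + 0.6/14)
= 198 × (0.40 + 0.0429)
= 198 × 0.4429
= 87.69
Speedup = 198/87.69
= 2.26×


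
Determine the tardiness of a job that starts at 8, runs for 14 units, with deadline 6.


Completion = start + processing = 8 + 14 = 22
Tardiness = max(0, C - d) = max(0, 22 - 6)
= max(0, 16)
= 16


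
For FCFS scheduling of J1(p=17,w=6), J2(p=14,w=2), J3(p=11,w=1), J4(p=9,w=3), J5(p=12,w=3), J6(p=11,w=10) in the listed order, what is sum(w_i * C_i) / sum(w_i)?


Completion times:
  J1: C=17, w×C=6×17=102
  J2: C=31, w×C=2×31=62
  J3: C=42, w×C=1×42=42
  J4: C=51, w×C=3×51=153
  J5: C=63, w×C=3×63=189
  J6: C=74, w×C=10×74=740
Sum w×C = 1288
Sum w = 25
Weighted avg = 1288/25
= 51.52


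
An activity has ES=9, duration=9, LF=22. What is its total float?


EF = ES + duration = 9 + 9 = 18
LS = LF - duration = 22 - 9 = 13
Total Float = LF - EF = 22 - 18
(or LS - ES = 13 - 9)
= 4


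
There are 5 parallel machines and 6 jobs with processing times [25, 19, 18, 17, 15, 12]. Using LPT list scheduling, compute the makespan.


Jobs (LPT sorted): [25, 19, 18, 17, 15, 12]
Machines: 5
  J=25 → Machine 1 (load: 0+25=25)
  J=19 → Machine 2 (load: 0+19=19)
  J=18 → Machine 3 (load: 0+18=18)
  J=17 → Machine 4 (load: 0+17=17)
  J=15 → Machine 5 (load: 0+15=15)
  J=12 → Machine 5 (load: 15+12=27)
Machine loads: [25, 19, 18, 17, 27]
Makespan = max = 27 time units


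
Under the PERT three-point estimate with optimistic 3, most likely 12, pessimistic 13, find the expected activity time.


te = (o + 4m + p) / 6
= (3 + 4×12 + 13) / 6
= (3 + 48 + 13) / 6
= 64 / 6
= 10.67


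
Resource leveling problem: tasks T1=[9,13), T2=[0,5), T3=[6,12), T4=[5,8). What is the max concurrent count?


Check each time point for overlaps:
  t=6: 2 tasks active (T3, T4)
Max concurrent = 2


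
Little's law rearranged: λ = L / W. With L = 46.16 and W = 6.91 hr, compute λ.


Little's law: L = λW → λ = L / W
= 46.16 / 6.91
= 6.68 per hour


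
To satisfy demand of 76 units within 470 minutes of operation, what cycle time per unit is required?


Cycle time = available time / demand
= 470 / 76
= 6.18 min/unit


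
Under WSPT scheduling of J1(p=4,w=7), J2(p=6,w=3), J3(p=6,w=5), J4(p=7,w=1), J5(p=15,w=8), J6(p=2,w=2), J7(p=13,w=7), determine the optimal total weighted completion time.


WSPT order (by p/w): J1 → J6 → J3 → J7 → J5 → J2 → J4
  J1: C=4, w·C=7×4=28
  J6: C=6, w·C=2×6=12
  J3: C=12, w·C=5×12=60
  J7: C=25, w·C=7×25=175
  J5: C=40, w·C=8×40=320
  J2: C=46, w·C=3×46=138
  J4: C=53, w·C=1×53=53
Σ w·C = 786
= 786


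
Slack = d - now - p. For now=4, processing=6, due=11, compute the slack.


Slack = due - current_time - processing
= 11 - 4 - 6
= 1


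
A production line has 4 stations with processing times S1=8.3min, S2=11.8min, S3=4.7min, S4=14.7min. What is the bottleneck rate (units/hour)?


Bottleneck = longest station time
Station times: [8.3, 11.8, 4.7, 14.7]
Max = 14.7 min
Rate = 60 / 14.7
= 4.08 units/hour (bottleneck: 14.7min)


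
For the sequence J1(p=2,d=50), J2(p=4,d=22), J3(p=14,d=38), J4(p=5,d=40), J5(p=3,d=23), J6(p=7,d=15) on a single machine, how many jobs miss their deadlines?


Completion vs due date:
  J1: C=2, d=50 → on time
  J2: C=6, d=22 → on time
  J3: C=20, d=38 → on time
  J4: C=25, d=40 → on time
  J5: C=28, d=23 → TARDY
  J6: C=35, d=15 → TARDY
Tardy jobs: J5, J6
Count = 2


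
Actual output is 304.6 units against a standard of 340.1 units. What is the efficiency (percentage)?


Efficiency = (actual / standard) × 100
= (304.6 / 340.1) × 100
= 89.6%


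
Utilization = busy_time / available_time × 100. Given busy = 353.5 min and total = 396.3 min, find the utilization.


Utilization = busy / total × 100
= 353.5 / 396.3 × 100
= 89.2%


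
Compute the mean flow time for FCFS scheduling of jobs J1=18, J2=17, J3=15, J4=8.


Completion times:
  J1: completes at 18
  J2: completes at 35
  J3: completes at 50
  J4: completes at 58
Sum = 161
Average = 161/4
= 40.25


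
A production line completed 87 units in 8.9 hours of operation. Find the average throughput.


Throughput = units / time
= 87 / 8.9
= 9.8 units/hour


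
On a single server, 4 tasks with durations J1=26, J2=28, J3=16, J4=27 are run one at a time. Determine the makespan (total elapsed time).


Sequential makespan: sum all processing times
= 26 + 28 + 16 + 27
= 97 time units


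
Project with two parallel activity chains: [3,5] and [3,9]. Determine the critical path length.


Path A: 3 + 5 = 8
Path B: 3 + 9 = 12
Critical path = longest = max(8, 12)
= 12 (Path B)


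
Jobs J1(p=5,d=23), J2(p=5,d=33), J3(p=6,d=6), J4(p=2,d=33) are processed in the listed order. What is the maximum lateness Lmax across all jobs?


Lateness per job (L = C - d):
  J1: C=5, d=23, L=-18
  J2: C=10, d=33, L=-23
  J3: C=16, d=6, L=10
  J4: C=18, d=33, L=-15
Lmax = max(-18, -23, 10, -15)
= 10


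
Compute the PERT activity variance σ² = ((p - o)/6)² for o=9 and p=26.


σ² = ((p - o) / 6)² = (p - o)² / 36
= (26 - 9)² / 36
= 17² / 36
= 289 / 36
= 8.0278


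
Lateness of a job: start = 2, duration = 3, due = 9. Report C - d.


Completion = 2 + 3 = 5
Lateness = C - d = 5 - 9
= -4


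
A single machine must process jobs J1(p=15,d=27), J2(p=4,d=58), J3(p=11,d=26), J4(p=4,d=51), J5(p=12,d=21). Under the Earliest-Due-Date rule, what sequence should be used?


EDD: sort by earliest due date
  J5: d=21, p=12
  J3: d=26, p=11
  J1: d=27, p=15
  J4: d=51, p=4
  J2: d=58, p=4
Order: J5 → J3 → J1 → J4 → J2


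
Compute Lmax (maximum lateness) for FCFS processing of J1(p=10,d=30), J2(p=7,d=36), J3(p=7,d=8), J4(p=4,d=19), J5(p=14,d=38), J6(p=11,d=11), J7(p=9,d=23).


Lateness per job (L = C - d):
  J1: C=10, d=30, L=-20
  J2: C=17, d=36, L=-19
  J3: C=24, d=8, L=16
  J4: C=28, d=19, L=9
  J5: C=42, d=38, L=4
  J6: C=53, d=11, L=42
  J7: C=62, d=23, L=39
Lmax = max(-20, -19, 16, 9, 4, 42, 39)
= 42


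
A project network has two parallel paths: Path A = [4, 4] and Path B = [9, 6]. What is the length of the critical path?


Path A: 4 + 4 = 8
Path B: 9 + 6 = 15
Critical path = longest = max(8, 15)
= 15 (Path B)


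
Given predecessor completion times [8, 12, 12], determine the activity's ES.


ES = max of all predecessor completion times
Predecessors: [8, 12, 12]
ES = max(8, 12, 12)
= 12
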